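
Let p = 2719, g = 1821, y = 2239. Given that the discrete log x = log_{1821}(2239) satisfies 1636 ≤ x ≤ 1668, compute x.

Compute 1821^1636 mod 2719 = 658, then multiply by 1821 repeatedly:
  1821^1636=658  1821^1637=1858  1821^1638=982  1821^1639=1839  1821^1640=1730
  1821^1641=1728  1821^1642=805  1821^1643=364  1821^1644=2127  1821^1645=1411
  1821^1646=2695  1821^1647=2519  1821^1648=146  1821^1649=2123  1821^1650=2284
  1821^1651=1813  1821^1652=607  1821^1653=1433  1821^1654=1972  1821^1655=1932
  1821^1656=2505  1821^1657=1842  1821^1658=1755  1821^1659=1030  1821^1660=2239
Found 2239 at exponent 1660.

1660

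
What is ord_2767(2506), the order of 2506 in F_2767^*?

The order of 2506 must divide p − 1 = 2766 = 2 · 3 · 461.
Divisors: 1, 2, 3, 6, 461, 922, 1383, 2766.
Check each in increasing order: 2506^1 ≡ 2506;  2506^2 ≡ 1713;  2506^3 ≡ 1161;  2506^6 ≡ 392;  2506^461 ≡ 2438;  2506^922 ≡ 328;  2506^1383 ≡ 1.
Smallest exponent giving 1 is 1383.

1383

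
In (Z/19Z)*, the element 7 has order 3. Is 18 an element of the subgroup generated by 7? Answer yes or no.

18 ∈ ⟨7⟩ iff 18^3 ≡ 1 (mod 19), since |⟨7⟩| = 3.
18^3 mod 19 = 18.
Since 18 ≠ 1, 18 does not lie in the subgroup.

no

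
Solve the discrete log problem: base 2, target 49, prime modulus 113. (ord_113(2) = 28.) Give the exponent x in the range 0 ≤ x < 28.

Successive powers of 2 modulo 113:
  2^0=1  2^1=2  2^2=4  2^3=8  2^4=16  2^5=32
  2^6=64  2^7=15  2^8=30  2^9=60  2^10=7  2^11=14
  2^12=28  2^13=56  2^14=112  2^15=111  2^16=109  2^17=105
  2^18=97  2^19=81  2^20=49
So 2^20 ≡ 49 (mod 113), giving x = 20.

20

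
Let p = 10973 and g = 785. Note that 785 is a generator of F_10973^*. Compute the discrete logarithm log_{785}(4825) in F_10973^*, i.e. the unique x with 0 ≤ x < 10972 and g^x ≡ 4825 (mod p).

9650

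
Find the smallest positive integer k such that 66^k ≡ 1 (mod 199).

99

The order of 66 must divide p − 1 = 198 = 2 · 3^2 · 11.
Divisors: 1, 2, 3, 6, 9, 11, 18, 22, 33, 66, 99, 198.
Check each in increasing order: 66^1 ≡ 66;  66^2 ≡ 177;  66^3 ≡ 140;  66^6 ≡ 98;  66^9 ≡ 188;  66^11 ≡ 43;  66^18 ≡ 121;  66^22 ≡ 58;  66^33 ≡ 106;  66^66 ≡ 92;  66^99 ≡ 1.
Smallest exponent giving 1 is 99.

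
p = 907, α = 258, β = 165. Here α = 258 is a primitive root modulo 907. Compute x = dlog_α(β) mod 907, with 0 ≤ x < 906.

729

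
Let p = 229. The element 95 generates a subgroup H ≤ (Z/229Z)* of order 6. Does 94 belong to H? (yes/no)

⟨95⟩ has order 6; its elements mod 229 are {1, 94, 95, 134, 135, 228}.
94 is in this set.

yes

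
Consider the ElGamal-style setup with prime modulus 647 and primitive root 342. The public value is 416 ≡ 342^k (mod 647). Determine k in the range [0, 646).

Baby-step giant-step with m = ceil(sqrt(646)) = 26.
Baby table (342^j mod 647 for j=0..25):
  0:1  1:342  2:504  3:266  4:392  5:135  6:233  7:105
  8:325  9:513  10:109  11:399  12:588  13:526  14:26  15:481
  16:164  17:446  18:487  19:275  20:235  21:142  22:39  23:398
  24:246  25:22
Giant step factor: 342^(-26) ≡ 62 (mod 647).
Scan 416·62^i mod 647 for i = 0, 1, …:
  i=0: 416   i=1: 559   i=2: 367   i=3: 109
Match at i=3, j=10: k = 3·26 + 10 = 88.

88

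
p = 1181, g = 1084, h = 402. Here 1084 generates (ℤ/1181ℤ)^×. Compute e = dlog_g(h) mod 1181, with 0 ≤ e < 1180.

383

Baby-step giant-step with m = ceil(sqrt(1180)) = 35.
Baby table (1084^j mod 1181 for j=0..34):
  0:1  1:1084  2:1142  3:240  4:340  5:88  6:912  7:111
  8:1043  9:395  10:658  11:1129  12:320  13:847  14:511  15:35
  16:148  17:997  18:133  19:90  20:718  21:33  22:342  23:1075
  24:834  25:591  26:542  27:571  28:120  29:170  30:44  31:456
  32:646  33:1112  34:788
Giant step factor: 1084^(-35) ≡ 140 (mod 1181).
Scan 402·140^i mod 1181 for i = 0, 1, …:
  i=0: 402   i=1: 773   i=2: 749   i=3: 932
  i=4: 570   i=5: 673   i=6: 921   i=7: 211
  i=8: 15   i=9: 919   i=10: 1112
Match at i=10, j=33: e = 10·35 + 33 = 383.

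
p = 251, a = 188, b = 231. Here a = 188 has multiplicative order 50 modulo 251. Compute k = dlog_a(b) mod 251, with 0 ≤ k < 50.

Baby-step giant-step with m = ceil(sqrt(50)) = 8.
Baby table (188^j mod 251 for j=0..7):
  0:1  1:188  2:204  3:200  4:201  5:138  6:91  7:40
Giant step factor: 188^(-8) ≡ 25 (mod 251).
Scan 231·25^i mod 251 for i = 0, 1, …:
  i=0: 231   i=1: 2   i=2: 50   i=3: 246
  i=4: 126   i=5: 138
Match at i=5, j=5: k = 5·8 + 5 = 45.

45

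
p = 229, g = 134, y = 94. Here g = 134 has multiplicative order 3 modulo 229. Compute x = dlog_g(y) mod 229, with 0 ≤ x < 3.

2

Successive powers of 134 modulo 229:
  134^0=1  134^1=134  134^2=94
So 134^2 ≡ 94 (mod 229), giving x = 2.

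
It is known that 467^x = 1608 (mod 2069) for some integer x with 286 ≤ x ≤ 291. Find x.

Compute 467^286 mod 2069 = 855, then multiply by 467 repeatedly:
  467^286=855  467^287=2037  467^288=1608
Found 1608 at exponent 288.

288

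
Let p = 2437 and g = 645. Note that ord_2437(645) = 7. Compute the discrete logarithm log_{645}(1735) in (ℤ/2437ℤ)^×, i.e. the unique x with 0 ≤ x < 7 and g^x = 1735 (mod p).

2

Successive powers of 645 modulo 2437:
  645^0=1  645^1=645  645^2=1735
So 645^2 ≡ 1735 (mod 2437), giving x = 2.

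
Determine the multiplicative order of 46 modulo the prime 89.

The order of 46 must divide p − 1 = 88 = 2^3 · 11.
Divisors: 1, 2, 4, 8, 11, 22, 44, 88.
Check each in increasing order: 46^1 ≡ 46;  46^2 ≡ 69;  46^4 ≡ 44;  46^8 ≡ 67;  46^11 ≡ 37;  46^22 ≡ 34;  46^44 ≡ 88;  46^88 ≡ 1.
Smallest exponent giving 1 is 88.

88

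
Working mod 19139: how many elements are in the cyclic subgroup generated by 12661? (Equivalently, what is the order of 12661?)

19138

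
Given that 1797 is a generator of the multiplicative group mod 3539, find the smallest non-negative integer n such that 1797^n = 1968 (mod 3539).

Baby-step giant-step with m = ceil(sqrt(3538)) = 60.
Baby table (1797^j mod 3539 for j=0..59):
  0:1  1:1797  2:1641  3:890  4:3241  5:2422  6:2903  7:205
  8:329  9:200  10:1961  11:2612  12:1050  13:563  14:3096  15:204
  16:2071  17:2098  18:1071  19:2910  20:2167  21:1199  22:2891  23:3414
  24:1871  25:137  26:1998  27:1860  28:1604  29:1642  30:2687  31:1343
  32:3312  33:2605  34:2627  35:3232  36:405  37:2290  38:2812  39:3011
  40:3175  41:607  42:767  43:1628  44:2302  45:3142  46:1469  47:3238
  48:570  49:1519  50:1074  51:1223  52:12  53:330  54:1997  55:63
  56:3502  57:752  58:2985  59:2460
Giant step factor: 1797^(-60) ≡ 2916 (mod 3539).
Scan 1968·2916^i mod 3539 for i = 0, 1, …:
  i=0: 1968   i=1: 1969   i=2: 1346   i=3: 185
  i=4: 1532   i=5: 1094   i=6: 1465   i=7: 367
  i=8: 1394   i=9: 2132     …   i=22: 520
  i=23: 1628
Match at i=23, j=43: n = 23·60 + 43 = 1423.

1423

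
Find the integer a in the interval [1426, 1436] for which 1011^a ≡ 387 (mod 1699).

Compute 1011^1426 mod 1699 = 727, then multiply by 1011 repeatedly:
  1011^1426=727  1011^1427=1029  1011^1428=531  1011^1429=1656  1011^1430=701
  1011^1431=228  1011^1432=1143  1011^1433=253  1011^1434=933  1011^1435=318
  1011^1436=387
Found 387 at exponent 1436.

1436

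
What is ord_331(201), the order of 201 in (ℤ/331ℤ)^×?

330

The order of 201 must divide p − 1 = 330 = 2 · 3 · 5 · 11.
Divisors: 1, 2, 3, 5, 6, 10, 11, 15, 22, 30, 33, 55, 66, 110, 165, 330.
Check each in increasing order: 201^1 ≡ 201;  201^2 ≡ 19;  201^3 ≡ 178;  201^5 ≡ 72;  201^6 ≡ 239;  201^10 ≡ 219;  201^11 ≡ 327;  201^15 ≡ 211;  201^22 ≡ 16;  201^30 ≡ 167;  201^33 ≡ 267;  201^55 ≡ 300;  201^66 ≡ 124;  201^110 ≡ 299;  201^165 ≡ 330;  201^330 ≡ 1.
Smallest exponent giving 1 is 330.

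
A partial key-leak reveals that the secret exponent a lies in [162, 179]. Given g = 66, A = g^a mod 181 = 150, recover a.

Compute 66^162 mod 181 = 56, then multiply by 66 repeatedly:
  66^162=56  66^163=76  66^164=129  66^165=7  66^166=100
  66^167=84  66^168=114  66^169=103  66^170=101  66^171=150
Found 150 at exponent 171.

171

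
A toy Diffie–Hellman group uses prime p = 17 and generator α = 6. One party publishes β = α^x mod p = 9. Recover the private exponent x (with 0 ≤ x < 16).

Successive powers of 6 modulo 17:
  6^0=1  6^1=6  6^2=2  6^3=12  6^4=4  6^5=7
  6^6=8  6^7=14  6^8=16  6^9=11  6^10=15  6^11=5
  6^12=13  6^13=10  6^14=9
So 6^14 ≡ 9 (mod 17), giving x = 14.

14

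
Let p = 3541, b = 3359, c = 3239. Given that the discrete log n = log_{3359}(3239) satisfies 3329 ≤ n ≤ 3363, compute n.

Compute 3359^3329 mod 3541 = 2051, then multiply by 3359 repeatedly:
  3359^3329=2051  3359^3330=2064  3359^3331=3239
Found 3239 at exponent 3331.

3331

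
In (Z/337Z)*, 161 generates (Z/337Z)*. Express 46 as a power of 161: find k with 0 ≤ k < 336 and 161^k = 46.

Baby-step giant-step with m = ceil(sqrt(336)) = 19.
Baby table (161^j mod 337 for j=0..18):
  0:1  1:161  2:309  3:210  4:110  5:186  6:290  7:184
  8:305  9:240  10:222  11:20  12:187  13:114  14:156  15:178
  16:13  17:71  18:310
Giant step factor: 161^(-19) ≡ 228 (mod 337).
Scan 46·228^i mod 337 for i = 0, 1, …:
  i=0: 46   i=1: 41   i=2: 249   i=3: 156
Match at i=3, j=14: k = 3·19 + 14 = 71.

71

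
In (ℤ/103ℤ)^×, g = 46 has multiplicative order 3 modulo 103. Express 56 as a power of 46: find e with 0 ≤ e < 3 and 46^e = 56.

2

Successive powers of 46 modulo 103:
  46^0=1  46^1=46  46^2=56
So 46^2 ≡ 56 (mod 103), giving e = 2.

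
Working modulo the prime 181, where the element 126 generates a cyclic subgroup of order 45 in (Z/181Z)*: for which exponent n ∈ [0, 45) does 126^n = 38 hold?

Baby-step giant-step with m = ceil(sqrt(45)) = 7.
Baby table (126^j mod 181 for j=0..6):
  0:1  1:126  2:129  3:145  4:170  5:62  6:29
Giant step factor: 126^(-7) ≡ 16 (mod 181).
Scan 38·16^i mod 181 for i = 0, 1, …:
  i=0: 38   i=1: 65   i=2: 135   i=3: 169
  i=4: 170
Match at i=4, j=4: n = 4·7 + 4 = 32.

32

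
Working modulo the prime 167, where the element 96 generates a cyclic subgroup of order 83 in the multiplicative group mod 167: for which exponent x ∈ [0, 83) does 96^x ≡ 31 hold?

Baby-step giant-step with m = ceil(sqrt(83)) = 10.
Baby table (96^j mod 167 for j=0..9):
  0:1  1:96  2:31  3:137  4:126  5:72  6:65  7:61
  8:11  9:54
Giant step factor: 96^(-10) ≡ 24 (mod 167).
Scan 31·24^i mod 167 for i = 0, 1, …:
  i=0: 31
Match at i=0, j=2: x = 0·10 + 2 = 2.

2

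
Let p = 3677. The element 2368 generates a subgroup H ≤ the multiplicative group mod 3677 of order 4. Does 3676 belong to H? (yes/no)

yes

⟨2368⟩ has order 4; its elements mod 3677 are {1, 1309, 2368, 3676}.
3676 is in this set.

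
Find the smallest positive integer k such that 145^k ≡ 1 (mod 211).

The order of 145 must divide p − 1 = 210 = 2 · 3 · 5 · 7.
Divisors: 1, 2, 3, 5, 6, 7, 10, 14, 15, 21, 30, 35, 42, 70, 105, 210.
Check each in increasing order: 145^1 ≡ 145;  145^2 ≡ 136;  145^3 ≡ 97;  145^5 ≡ 110;  145^6 ≡ 125;  145^7 ≡ 190;  145^10 ≡ 73;  145^14 ≡ 19;  145^15 ≡ 12;  145^21 ≡ 23;  145^30 ≡ 144;  145^35 ≡ 15;  145^42 ≡ 107;  145^70 ≡ 14;  145^105 ≡ 210;  145^210 ≡ 1.
Smallest exponent giving 1 is 210.

210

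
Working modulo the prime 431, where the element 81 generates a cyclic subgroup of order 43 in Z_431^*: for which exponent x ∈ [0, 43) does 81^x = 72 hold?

8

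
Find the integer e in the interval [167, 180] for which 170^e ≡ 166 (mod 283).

Compute 170^167 mod 283 = 243, then multiply by 170 repeatedly:
  170^167=243  170^168=275  170^169=55  170^170=11  170^171=172
  170^172=91  170^173=188  170^174=264  170^175=166
Found 166 at exponent 175.

175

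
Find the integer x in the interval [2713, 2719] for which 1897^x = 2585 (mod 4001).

2713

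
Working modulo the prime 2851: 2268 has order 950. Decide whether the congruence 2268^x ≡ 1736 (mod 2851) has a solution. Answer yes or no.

1736 ∈ ⟨2268⟩ iff 1736^950 ≡ 1 (mod 2851), since |⟨2268⟩| = 950.
1736^950 mod 2851 = 1836.
Since 1836 ≠ 1, 1736 does not lie in the subgroup.

no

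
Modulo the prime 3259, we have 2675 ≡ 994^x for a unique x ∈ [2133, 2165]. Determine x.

2135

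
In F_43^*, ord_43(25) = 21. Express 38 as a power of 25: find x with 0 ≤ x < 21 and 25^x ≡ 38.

Successive powers of 25 modulo 43:
  25^0=1  25^1=25  25^2=23  25^3=16  25^4=13  25^5=24
  25^6=41  25^7=36  25^8=40  25^9=11  25^10=17  25^11=38
So 25^11 ≡ 38 (mod 43), giving x = 11.

11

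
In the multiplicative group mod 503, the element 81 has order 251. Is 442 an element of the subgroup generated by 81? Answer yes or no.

no

442 ∈ ⟨81⟩ iff 442^251 ≡ 1 (mod 503), since |⟨81⟩| = 251.
442^251 mod 503 = 502.
Since 502 ≠ 1, 442 does not lie in the subgroup.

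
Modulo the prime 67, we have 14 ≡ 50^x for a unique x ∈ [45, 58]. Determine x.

54

Compute 50^45 mod 67 = 43, then multiply by 50 repeatedly:
  50^45=43  50^46=6  50^47=32  50^48=59  50^49=2
  50^50=33  50^51=42  50^52=23  50^53=11  50^54=14
Found 14 at exponent 54.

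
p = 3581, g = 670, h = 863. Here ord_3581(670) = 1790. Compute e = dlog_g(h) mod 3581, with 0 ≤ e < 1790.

1140

Baby-step giant-step with m = ceil(sqrt(1790)) = 43.
Baby table (670^j mod 3581 for j=0..42):
  0:1  1:670  2:1275  3:1972  4:3432  5:438  6:3399  7:3395
  8:715  9:2777  10:2051  11:2647  12:895  13:1623  14:2367  15:3088
  16:2723  17:1681  18:1836  19:1837  20:2507  21:201  22:2173  23:2024
  24:2462  25:2280  26:2094  27:2809  28:2005  29:475  30:3122  31:436
  32:2059  33:845  34:352  35:3075  36:1175  37:3011  38:1267  39:193
  40:394  41:2567  42:1010
Giant step factor: 670^(-43) ≡ 1117 (mod 3581).
Scan 863·1117^i mod 3581 for i = 0, 1, …:
  i=0: 863   i=1: 682   i=2: 2622   i=3: 3097
  i=4: 103   i=5: 459   i=6: 620   i=7: 1407
  i=8: 3141   i=9: 2698     …   i=25: 3070
  i=26: 2173
Match at i=26, j=22: e = 26·43 + 22 = 1140.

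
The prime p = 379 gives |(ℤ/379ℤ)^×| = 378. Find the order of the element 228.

The order of 228 must divide p − 1 = 378 = 2 · 3^3 · 7.
Divisors: 1, 2, 3, 6, 7, 9, 14, 18, 21, 27, 42, 54, 63, 126, 189, 378.
Check each in increasing order: 228^1 ≡ 228;  228^2 ≡ 61;  228^3 ≡ 264;  228^6 ≡ 339;  228^7 ≡ 355;  228^9 ≡ 52;  228^14 ≡ 197;  228^18 ≡ 51;  228^21 ≡ 199;  228^27 ≡ 378;  228^42 ≡ 185;  228^54 ≡ 1.
Smallest exponent giving 1 is 54.

54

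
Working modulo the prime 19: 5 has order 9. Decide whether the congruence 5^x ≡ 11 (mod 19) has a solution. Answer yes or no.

⟨5⟩ has order 9; its elements mod 19 are {1, 4, 5, 6, 7, 9, 11, 16, 17}.
11 is in this set.

yes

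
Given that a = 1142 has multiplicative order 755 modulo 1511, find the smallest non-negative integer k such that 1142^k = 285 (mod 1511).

378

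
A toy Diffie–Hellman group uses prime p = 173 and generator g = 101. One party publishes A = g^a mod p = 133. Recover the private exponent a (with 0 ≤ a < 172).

Baby-step giant-step with m = ceil(sqrt(172)) = 14.
Baby table (101^j mod 173 for j=0..13):
  0:1  1:101  2:167  3:86  4:36  5:3  6:130  7:155
  8:85  9:108  10:9  11:44  12:119  13:82
Giant step factor: 101^(-14) ≡ 55 (mod 173).
Scan 133·55^i mod 173 for i = 0, 1, …:
  i=0: 133   i=1: 49   i=2: 100   i=3: 137
  i=4: 96   i=5: 90   i=6: 106   i=7: 121
  i=8: 81   i=9: 130
Match at i=9, j=6: a = 9·14 + 6 = 132.

132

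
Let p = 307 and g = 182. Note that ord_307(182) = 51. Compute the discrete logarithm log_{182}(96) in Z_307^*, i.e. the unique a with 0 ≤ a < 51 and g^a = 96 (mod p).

29

Baby-step giant-step with m = ceil(sqrt(51)) = 8.
Baby table (182^j mod 307 for j=0..7):
  0:1  1:182  2:275  3:9  4:103  5:19  6:81  7:6
Giant step factor: 182^(-8) ≡ 79 (mod 307).
Scan 96·79^i mod 307 for i = 0, 1, …:
  i=0: 96   i=1: 216   i=2: 179   i=3: 19
Match at i=3, j=5: a = 3·8 + 5 = 29.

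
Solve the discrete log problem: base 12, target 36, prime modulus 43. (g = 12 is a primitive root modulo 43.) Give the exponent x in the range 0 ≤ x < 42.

Successive powers of 12 modulo 43:
  12^0=1  12^1=12  12^2=15  12^3=8  12^4=10  12^5=34
  12^6=21  12^7=37  12^8=14  12^9=39  12^10=38  12^11=26
  12^12=11  12^13=3  12^14=36
So 12^14 ≡ 36 (mod 43), giving x = 14.

14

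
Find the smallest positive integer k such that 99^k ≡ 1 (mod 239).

The order of 99 must divide p − 1 = 238 = 2 · 7 · 17.
Divisors: 1, 2, 7, 14, 17, 34, 119, 238.
Check each in increasing order: 99^1 ≡ 99;  99^2 ≡ 2;  99^7 ≡ 75;  99^14 ≡ 128;  99^17 ≡ 10;  99^34 ≡ 100;  99^119 ≡ 1.
Smallest exponent giving 1 is 119.

119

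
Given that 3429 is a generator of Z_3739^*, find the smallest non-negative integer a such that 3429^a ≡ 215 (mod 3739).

Baby-step giant-step with m = ceil(sqrt(3738)) = 62.
Baby table (3429^j mod 3739 for j=0..61):
  0:1  1:3429  2:2625  3:1352  4:3387  5:689  6:3272  7:2688
  8:517  9:507  10:3607  11:3530  12:1227  13:1008  14:1596  15:2527
  16:1820  17:389  18:2797  19:378  20:2468  21:1415  22:2552  23:1548
  24:2451  25:2946  26:2795  27:998  28:957  29:2450  30:3256  31:170
  32:3385  33:1309  34:1761  35:3723  36:1221  37:2868  38:802  39:1893
  40:193  41:3733  42:1860  43:2945  44:3105  45:2112  46:3344  47:2802
  48:2567  49:637  50:697  51:792  52:1254  53:116  54:1430  55:1641
  56:3533  57:297  58:1405  59:1913  60:1471  61:148
Giant step factor: 3429^(-62) ≡ 484 (mod 3739).
Scan 215·484^i mod 3739 for i = 0, 1, …:
  i=0: 215   i=1: 3107   i=2: 710   i=3: 3391
  i=4: 3562   i=5: 329   i=6: 2198   i=7: 1956
  i=8: 737   i=9: 1503     …   i=25: 3523
  i=26: 148
Match at i=26, j=61: a = 26·62 + 61 = 1673.

1673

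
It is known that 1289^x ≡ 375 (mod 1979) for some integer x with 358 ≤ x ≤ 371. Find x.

Compute 1289^358 mod 1979 = 375, then multiply by 1289 repeatedly:
  1289^358=375
Found 375 at exponent 358.

358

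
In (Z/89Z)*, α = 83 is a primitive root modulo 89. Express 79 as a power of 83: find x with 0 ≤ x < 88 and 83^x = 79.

18

Baby-step giant-step with m = ceil(sqrt(88)) = 10.
Baby table (83^j mod 89 for j=0..9):
  0:1  1:83  2:36  3:51  4:50  5:56  6:20  7:58
  8:8  9:41
Giant step factor: 83^(-10) ≡ 17 (mod 89).
Scan 79·17^i mod 89 for i = 0, 1, …:
  i=0: 79   i=1: 8
Match at i=1, j=8: x = 1·10 + 8 = 18.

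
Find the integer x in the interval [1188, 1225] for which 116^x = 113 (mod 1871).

1214

Compute 116^1188 mod 1871 = 1088, then multiply by 116 repeatedly:
  116^1188=1088  116^1189=851  116^1190=1424  116^1191=536  116^1192=433
  116^1193=1582  116^1194=154  116^1195=1025  116^1196=1027  116^1197=1259
  116^1198=106  116^1199=1070  116^1200=634  116^1201=575  116^1202=1215
  116^1203=615  116^1204=242  116^1205=7  116^1206=812  116^1207=642
  116^1208=1503  116^1209=345  116^1210=729  116^1211=369  116^1212=1642
  116^1213=1501  116^1214=113
Found 113 at exponent 1214.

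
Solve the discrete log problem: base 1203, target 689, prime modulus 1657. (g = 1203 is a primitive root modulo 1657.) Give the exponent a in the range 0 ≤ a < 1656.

824

Baby-step giant-step with m = ceil(sqrt(1656)) = 41.
Baby table (1203^j mod 1657 for j=0..40):
  0:1  1:1203  2:648  3:754  4:683  5:1434  6:165  7:1312
  8:872  9:135  10:19  11:1316  12:713  13:1070  14:1378  15:734
  16:1478  17:73  18:1655  19:908  20:361  21:149  22:291  23:446
  24:1327  25:690  26:1570  27:1387  28:1619  29:682  30:231  31:1174
  32:558  33:189  34:358  35:1511  36:4  37:1498  38:935  39:1359
  40:1075
Giant step factor: 1203^(-41) ≡ 1109 (mod 1657).
Scan 689·1109^i mod 1657 for i = 0, 1, …:
  i=0: 689   i=1: 224   i=2: 1523   i=3: 524
  i=4: 1166   i=5: 634   i=6: 538   i=7: 122
  i=8: 1081   i=9: 818     …   i=19: 540
  i=20: 683
Match at i=20, j=4: a = 20·41 + 4 = 824.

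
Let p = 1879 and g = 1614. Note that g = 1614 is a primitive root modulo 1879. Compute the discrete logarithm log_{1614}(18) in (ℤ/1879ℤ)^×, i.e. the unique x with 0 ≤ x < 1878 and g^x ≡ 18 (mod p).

Baby-step giant-step with m = ceil(sqrt(1878)) = 44.
Baby table (1614^j mod 1879 for j=0..43):
  0:1  1:1614  2:702  3:1870  4:506  5:1198  6:81  7:1083
  8:492  9:1150  10:1527  11:1209  12:924  13:1289  14:393  15:1079
  16:1552  17:221  18:1563  19:1064  20:1769  21:965  22:1698  23:990
  24:710  25:1629  26:485  27:1126  28:371  29:1272  30:1140  31:419
  32:1705  33:1014  34:1866  35:1566  36:269  37:117  38:938  39:1337
  40:826  41:953  42:1120  43:82
Giant step factor: 1614^(-44) ≡ 549 (mod 1879).
Scan 18·549^i mod 1879 for i = 0, 1, …:
  i=0: 18   i=1: 487   i=2: 545   i=3: 444
  i=4: 1365   i=5: 1543   i=6: 1557   i=7: 1727
  i=8: 1107   i=9: 826
Match at i=9, j=40: x = 9·44 + 40 = 436.

436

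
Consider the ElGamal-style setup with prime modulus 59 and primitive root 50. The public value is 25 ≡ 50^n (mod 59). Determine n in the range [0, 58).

Baby-step giant-step with m = ceil(sqrt(58)) = 8.
Baby table (50^j mod 59 for j=0..7):
  0:1  1:50  2:22  3:38  4:12  5:10  6:28  7:43
Giant step factor: 50^(-8) ≡ 25 (mod 59).
Scan 25·25^i mod 59 for i = 0, 1, …:
  i=0: 25   i=1: 35   i=2: 49   i=3: 45
  i=4: 4   i=5: 41   i=6: 22
Match at i=6, j=2: n = 6·8 + 2 = 50.

50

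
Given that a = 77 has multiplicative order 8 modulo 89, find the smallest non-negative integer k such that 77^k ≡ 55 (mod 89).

2

Successive powers of 77 modulo 89:
  77^0=1  77^1=77  77^2=55
So 77^2 ≡ 55 (mod 89), giving k = 2.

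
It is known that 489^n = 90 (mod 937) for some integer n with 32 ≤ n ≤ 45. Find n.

39

Compute 489^32 mod 937 = 467, then multiply by 489 repeatedly:
  489^32=467  489^33=672  489^34=658  489^35=371  489^36=578
  489^37=605  489^38=690  489^39=90
Found 90 at exponent 39.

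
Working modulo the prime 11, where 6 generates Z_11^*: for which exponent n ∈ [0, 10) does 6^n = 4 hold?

8

Successive powers of 6 modulo 11:
  6^0=1  6^1=6  6^2=3  6^3=7  6^4=9  6^5=10
  6^6=5  6^7=8  6^8=4
So 6^8 ≡ 4 (mod 11), giving n = 8.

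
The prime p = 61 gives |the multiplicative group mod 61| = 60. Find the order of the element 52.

10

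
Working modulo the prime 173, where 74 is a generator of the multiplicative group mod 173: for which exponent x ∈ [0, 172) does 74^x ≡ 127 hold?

Baby-step giant-step with m = ceil(sqrt(172)) = 14.
Baby table (74^j mod 173 for j=0..13):
  0:1  1:74  2:113  3:58  4:140  5:153  6:77  7:162
  8:51  9:141  10:54  11:17  12:47  13:18
Giant step factor: 74^(-14) ≡ 163 (mod 173).
Scan 127·163^i mod 173 for i = 0, 1, …:
  i=0: 127   i=1: 114   i=2: 71   i=3: 155
  i=4: 7   i=5: 103   i=6: 8   i=7: 93
  i=8: 108   i=9: 131   i=10: 74
Match at i=10, j=1: x = 10·14 + 1 = 141.

141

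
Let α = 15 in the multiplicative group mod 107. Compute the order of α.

The order of 15 must divide p − 1 = 106 = 2 · 53.
Divisors: 1, 2, 53, 106.
Check each in increasing order: 15^1 ≡ 15;  15^2 ≡ 11;  15^53 ≡ 106;  15^106 ≡ 1.
Smallest exponent giving 1 is 106.

106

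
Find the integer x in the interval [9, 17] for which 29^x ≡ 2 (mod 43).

15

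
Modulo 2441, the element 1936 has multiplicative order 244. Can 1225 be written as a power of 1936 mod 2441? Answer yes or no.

no

1225 ∈ ⟨1936⟩ iff 1225^244 ≡ 1 (mod 2441), since |⟨1936⟩| = 244.
1225^244 mod 2441 = 1478.
Since 1478 ≠ 1, 1225 does not lie in the subgroup.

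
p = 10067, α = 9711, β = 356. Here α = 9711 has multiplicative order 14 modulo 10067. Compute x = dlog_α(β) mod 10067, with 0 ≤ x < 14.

Successive powers of 9711 modulo 10067:
  9711^0=1  9711^1=9711  9711^2=5932  9711^3=2278  9711^4=4459  9711^5=3182
  9711^6=4779  9711^7=10066  9711^8=356
So 9711^8 ≡ 356 (mod 10067), giving x = 8.

8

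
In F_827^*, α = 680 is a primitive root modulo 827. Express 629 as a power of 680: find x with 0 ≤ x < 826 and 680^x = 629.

Baby-step giant-step with m = ceil(sqrt(826)) = 29.
Baby table (680^j mod 827 for j=0..28):
  0:1  1:680  2:107  3:811  4:698  5:769  6:256  7:410
  8:101  9:39  10:56  11:38  12:203  13:758  14:219  15:60
  16:277  17:631  18:694  19:530  20:655  21:474  22:617  23:271
  24:686  25:52  26:626  27:602  28:822
Giant step factor: 680^(-29) ≡ 818 (mod 827).
Scan 629·818^i mod 827 for i = 0, 1, …:
  i=0: 629   i=1: 128   i=2: 502   i=3: 444
  i=4: 139   i=5: 403   i=6: 508   i=7: 390
  i=8: 625   i=9: 164   i=10: 178   i=11: 52
Match at i=11, j=25: x = 11·29 + 25 = 344.

344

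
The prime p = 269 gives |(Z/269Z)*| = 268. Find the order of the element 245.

134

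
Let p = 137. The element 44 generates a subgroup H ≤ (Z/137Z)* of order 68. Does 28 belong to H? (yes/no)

28 ∈ ⟨44⟩ iff 28^68 ≡ 1 (mod 137), since |⟨44⟩| = 68.
28^68 mod 137 = 1.
Since 1 = 1, 28 lies in the subgroup.

yes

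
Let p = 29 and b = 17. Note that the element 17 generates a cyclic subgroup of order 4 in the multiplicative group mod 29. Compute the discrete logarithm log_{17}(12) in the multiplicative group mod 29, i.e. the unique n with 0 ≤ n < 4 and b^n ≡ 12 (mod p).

3

Successive powers of 17 modulo 29:
  17^0=1  17^1=17  17^2=28  17^3=12
So 17^3 ≡ 12 (mod 29), giving n = 3.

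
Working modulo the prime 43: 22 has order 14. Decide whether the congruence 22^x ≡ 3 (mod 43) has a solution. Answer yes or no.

3 ∈ ⟨22⟩ iff 3^14 ≡ 1 (mod 43), since |⟨22⟩| = 14.
3^14 mod 43 = 36.
Since 36 ≠ 1, 3 does not lie in the subgroup.

no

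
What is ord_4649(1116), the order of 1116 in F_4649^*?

4648

The order of 1116 must divide p − 1 = 4648 = 2^3 · 7 · 83.
Divisors: 1, 2, 4, 7, 8, 14, 28, 56, 83, 166, 332, 581, 664, 1162, 2324, 4648.
Check each in increasing order: 1116^1 ≡ 1116;  1116^2 ≡ 4173;  1116^4 ≡ 3424;  1116^7 ≡ 474;  1116^8 ≡ 3647;  1116^14 ≡ 1524;  1116^28 ≡ 2725;  1116^56 ≡ 1172;  1116^83 ≡ 3195;  1116^166 ≡ 3470;  1116^332 ≡ 4639;  1116^581 ≡ 2852;  1116^664 ≡ 100;  1116^1162 ≡ 2803;  1116^2324 ≡ 4648;  1116^4648 ≡ 1.
Smallest exponent giving 1 is 4648.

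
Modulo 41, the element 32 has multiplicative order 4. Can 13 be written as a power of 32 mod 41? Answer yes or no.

no

⟨32⟩ has order 4; its elements mod 41 are {1, 9, 32, 40}.
13 is not in this set.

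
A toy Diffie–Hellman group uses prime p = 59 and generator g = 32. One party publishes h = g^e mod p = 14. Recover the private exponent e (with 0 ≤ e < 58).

27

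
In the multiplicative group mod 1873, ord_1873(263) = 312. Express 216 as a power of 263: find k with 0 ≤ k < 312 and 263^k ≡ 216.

Baby-step giant-step with m = ceil(sqrt(312)) = 18.
Baby table (263^j mod 1873 for j=0..17):
  0:1  1:263  2:1741  3:871  4:567  5:1154  6:76  7:1258
  8:1206  9:641  10:13  11:1546  12:157  13:85  14:1752  15:18
  16:988  17:1370
Giant step factor: 263^(-18) ≡ 1174 (mod 1873).
Scan 216·1174^i mod 1873 for i = 0, 1, …:
  i=0: 216   i=1: 729   i=2: 1758   i=3: 1719
  i=4: 885   i=5: 1348   i=6: 1740   i=7: 1190
  i=8: 1675   i=9: 1673   i=10: 1198   i=11: 1702
  i=12: 1530   i=13: 13
Match at i=13, j=10: k = 13·18 + 10 = 244.

244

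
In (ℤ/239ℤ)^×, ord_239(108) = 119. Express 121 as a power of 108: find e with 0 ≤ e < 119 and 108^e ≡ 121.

37

Baby-step giant-step with m = ceil(sqrt(119)) = 11.
Baby table (108^j mod 239 for j=0..10):
  0:1  1:108  2:192  3:182  4:58  5:50  6:142  7:40
  8:18  9:32  10:110
Giant step factor: 108^(-11) ≡ 99 (mod 239).
Scan 121·99^i mod 239 for i = 0, 1, …:
  i=0: 121   i=1: 29   i=2: 3   i=3: 58
Match at i=3, j=4: e = 3·11 + 4 = 37.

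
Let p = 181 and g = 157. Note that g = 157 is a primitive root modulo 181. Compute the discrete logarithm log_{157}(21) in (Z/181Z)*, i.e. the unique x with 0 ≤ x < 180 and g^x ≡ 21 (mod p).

79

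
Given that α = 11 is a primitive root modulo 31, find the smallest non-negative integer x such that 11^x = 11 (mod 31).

Successive powers of 11 modulo 31:
  11^0=1  11^1=11
So 11^1 ≡ 11 (mod 31), giving x = 1.

1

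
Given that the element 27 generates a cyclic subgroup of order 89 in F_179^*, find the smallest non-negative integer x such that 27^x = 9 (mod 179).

Baby-step giant-step with m = ceil(sqrt(89)) = 10.
Baby table (27^j mod 179 for j=0..9):
  0:1  1:27  2:13  3:172  4:169  5:88  6:49  7:70
  8:100  9:15
Giant step factor: 27^(-10) ≡ 80 (mod 179).
Scan 9·80^i mod 179 for i = 0, 1, …:
  i=0: 9   i=1: 4   i=2: 141   i=3: 3
  i=4: 61   i=5: 47   i=6: 1
Match at i=6, j=0: x = 6·10 + 0 = 60.

60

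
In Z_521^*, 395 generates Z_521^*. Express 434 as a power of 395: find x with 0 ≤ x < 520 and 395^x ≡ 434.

Baby-step giant-step with m = ceil(sqrt(520)) = 23.
Baby table (395^j mod 521 for j=0..22):
  0:1  1:395  2:246  3:264  4:80  5:340  6:403  7:280
  8:148  9:108  10:459  11:518  12:378  13:304  14:250  15:281
  16:22  17:354  18:202  19:77  20:197  21:186  22:9
Giant step factor: 395^(-23) ≡ 504 (mod 521).
Scan 434·504^i mod 521 for i = 0, 1, …:
  i=0: 434   i=1: 437   i=2: 386   i=3: 211
  i=4: 60   i=5: 22
Match at i=5, j=16: x = 5·23 + 16 = 131.

131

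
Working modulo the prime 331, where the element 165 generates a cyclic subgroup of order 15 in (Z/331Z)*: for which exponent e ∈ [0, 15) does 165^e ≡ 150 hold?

6

Successive powers of 165 modulo 331:
  165^0=1  165^1=165  165^2=83  165^3=124  165^4=269  165^5=31
  165^6=150
So 165^6 ≡ 150 (mod 331), giving e = 6.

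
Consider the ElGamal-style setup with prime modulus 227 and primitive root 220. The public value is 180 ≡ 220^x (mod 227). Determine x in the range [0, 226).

Baby-step giant-step with m = ceil(sqrt(226)) = 16.
Baby table (220^j mod 227 for j=0..15):
  0:1  1:220  2:49  3:111  4:131  5:218  6:63  7:13
  8:136  9:183  10:81  11:114  12:110  13:138  14:169  15:179
Giant step factor: 220^(-16) ≡ 25 (mod 227).
Scan 180·25^i mod 227 for i = 0, 1, …:
  i=0: 180   i=1: 187   i=2: 135   i=3: 197
  i=4: 158   i=5: 91   i=6: 5   i=7: 125
  i=8: 174   i=9: 37   i=10: 17   i=11: 198
  i=12: 183
Match at i=12, j=9: x = 12·16 + 9 = 201.

201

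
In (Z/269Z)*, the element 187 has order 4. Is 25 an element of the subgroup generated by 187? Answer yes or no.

25 ∈ ⟨187⟩ iff 25^4 ≡ 1 (mod 269), since |⟨187⟩| = 4.
25^4 mod 269 = 37.
Since 37 ≠ 1, 25 does not lie in the subgroup.

no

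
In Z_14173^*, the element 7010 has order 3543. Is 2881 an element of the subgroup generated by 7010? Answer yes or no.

no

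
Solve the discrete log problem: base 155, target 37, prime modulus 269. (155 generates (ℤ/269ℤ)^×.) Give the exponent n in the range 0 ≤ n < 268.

Baby-step giant-step with m = ceil(sqrt(268)) = 17.
Baby table (155^j mod 269 for j=0..16):
  0:1  1:155  2:84  3:108  4:62  5:195  6:97  7:240
  8:78  9:254  10:96  11:85  12:263  13:146  14:34  15:159
  16:166
Giant step factor: 155^(-17) ≡ 186 (mod 269).
Scan 37·186^i mod 269 for i = 0, 1, …:
  i=0: 37   i=1: 157   i=2: 150   i=3: 193
  i=4: 121   i=5: 179   i=6: 207   i=7: 35
  i=8: 54   i=9: 91     …   i=13: 174
  i=14: 84
Match at i=14, j=2: n = 14·17 + 2 = 240.

240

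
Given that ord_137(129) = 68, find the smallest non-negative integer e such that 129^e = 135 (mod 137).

23

Baby-step giant-step with m = ceil(sqrt(68)) = 9.
Baby table (129^j mod 137 for j=0..8):
  0:1  1:129  2:64  3:36  4:123  5:112  6:63  7:44
  8:59
Giant step factor: 129^(-9) ≡ 128 (mod 137).
Scan 135·128^i mod 137 for i = 0, 1, …:
  i=0: 135   i=1: 18   i=2: 112
Match at i=2, j=5: e = 2·9 + 5 = 23.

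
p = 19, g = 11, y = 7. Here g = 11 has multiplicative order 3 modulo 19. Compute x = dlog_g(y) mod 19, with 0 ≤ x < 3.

2

Successive powers of 11 modulo 19:
  11^0=1  11^1=11  11^2=7
So 11^2 ≡ 7 (mod 19), giving x = 2.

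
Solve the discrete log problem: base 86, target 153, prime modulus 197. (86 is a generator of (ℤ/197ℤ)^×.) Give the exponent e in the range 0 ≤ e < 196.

Successive powers of 86 modulo 197:
  86^0=1  86^1=86  86^2=107  86^3=140  86^4=23  86^5=8
  86^6=97  86^7=68  86^8=135  86^9=184  86^10=64  86^11=185
  86^12=150  86^13=95  86^14=93  86^15=118  86^16=101  86^17=18
  86^18=169  86^19=153
So 86^19 ≡ 153 (mod 197), giving e = 19.

19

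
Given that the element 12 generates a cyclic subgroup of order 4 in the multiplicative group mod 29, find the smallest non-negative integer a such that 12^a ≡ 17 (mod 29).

Successive powers of 12 modulo 29:
  12^0=1  12^1=12  12^2=28  12^3=17
So 12^3 ≡ 17 (mod 29), giving a = 3.

3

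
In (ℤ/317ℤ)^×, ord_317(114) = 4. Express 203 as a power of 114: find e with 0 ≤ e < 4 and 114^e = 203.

3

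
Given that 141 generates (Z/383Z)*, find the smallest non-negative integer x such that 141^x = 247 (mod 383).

235

Baby-step giant-step with m = ceil(sqrt(382)) = 20.
Baby table (141^j mod 383 for j=0..19):
  0:1  1:141  2:348  3:44  4:76  5:375  6:21  7:280
  8:31  9:158  10:64  11:215  12:58  13:135  14:268  15:254
  16:195  17:302  18:69  19:154
Giant step factor: 141^(-20) ≡ 36 (mod 383).
Scan 247·36^i mod 383 for i = 0, 1, …:
  i=0: 247   i=1: 83   i=2: 307   i=3: 328
  i=4: 318   i=5: 341   i=6: 20   i=7: 337
  i=8: 259   i=9: 132   i=10: 156   i=11: 254
Match at i=11, j=15: x = 11·20 + 15 = 235.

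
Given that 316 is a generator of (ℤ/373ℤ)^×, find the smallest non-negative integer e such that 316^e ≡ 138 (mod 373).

290

Baby-step giant-step with m = ceil(sqrt(372)) = 20.
Baby table (316^j mod 373 for j=0..19):
  0:1  1:316  2:265  3:188  4:101  5:211  6:282  7:338
  8:130  9:50  10:134  11:195  12:75  13:201  14:106  15:299
  16:115  17:159  18:262  19:359
Giant step factor: 316^(-20) ≡ 165 (mod 373).
Scan 138·165^i mod 373 for i = 0, 1, …:
  i=0: 138   i=1: 17   i=2: 194   i=3: 305
  i=4: 343   i=5: 272   i=6: 120   i=7: 31
  i=8: 266   i=9: 249     …   i=13: 254
  i=14: 134
Match at i=14, j=10: e = 14·20 + 10 = 290.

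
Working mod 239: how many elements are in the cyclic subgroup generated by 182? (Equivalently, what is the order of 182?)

119

The order of 182 must divide p − 1 = 238 = 2 · 7 · 17.
Divisors: 1, 2, 7, 14, 17, 34, 119, 238.
Check each in increasing order: 182^1 ≡ 182;  182^2 ≡ 142;  182^7 ≡ 187;  182^14 ≡ 75;  182^17 ≡ 10;  182^34 ≡ 100;  182^119 ≡ 1.
Smallest exponent giving 1 is 119.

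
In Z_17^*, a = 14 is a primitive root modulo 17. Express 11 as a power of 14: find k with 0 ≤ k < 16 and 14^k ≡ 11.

15

Successive powers of 14 modulo 17:
  14^0=1  14^1=14  14^2=9  14^3=7  14^4=13  14^5=12
  14^6=15  14^7=6  14^8=16  14^9=3  14^10=8  14^11=10
  14^12=4  14^13=5  14^14=2  14^15=11
So 14^15 ≡ 11 (mod 17), giving k = 15.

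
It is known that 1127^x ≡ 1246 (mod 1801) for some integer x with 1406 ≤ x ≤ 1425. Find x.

1410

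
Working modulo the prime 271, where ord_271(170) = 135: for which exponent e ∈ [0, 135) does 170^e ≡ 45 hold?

Baby-step giant-step with m = ceil(sqrt(135)) = 12.
Baby table (170^j mod 271 for j=0..11):
  0:1  1:170  2:174  3:41  4:195  5:88  6:55  7:136
  8:85  9:87  10:156  11:233
Giant step factor: 170^(-12) ≡ 154 (mod 271).
Scan 45·154^i mod 271 for i = 0, 1, …:
  i=0: 45   i=1: 155   i=2: 22   i=3: 136
Match at i=3, j=7: e = 3·12 + 7 = 43.

43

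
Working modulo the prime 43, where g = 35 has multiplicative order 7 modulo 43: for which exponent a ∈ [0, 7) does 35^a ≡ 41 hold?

5

Successive powers of 35 modulo 43:
  35^0=1  35^1=35  35^2=21  35^3=4  35^4=11  35^5=41
So 35^5 ≡ 41 (mod 43), giving a = 5.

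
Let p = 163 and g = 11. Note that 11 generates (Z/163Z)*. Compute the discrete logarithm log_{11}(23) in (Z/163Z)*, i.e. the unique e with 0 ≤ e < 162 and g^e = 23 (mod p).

45

Baby-step giant-step with m = ceil(sqrt(162)) = 13.
Baby table (11^j mod 163 for j=0..12):
  0:1  1:11  2:121  3:27  4:134  5:7  6:77  7:32
  8:26  9:123  10:49  11:50  12:61
Giant step factor: 11^(-13) ≡ 103 (mod 163).
Scan 23·103^i mod 163 for i = 0, 1, …:
  i=0: 23   i=1: 87   i=2: 159   i=3: 77
Match at i=3, j=6: e = 3·13 + 6 = 45.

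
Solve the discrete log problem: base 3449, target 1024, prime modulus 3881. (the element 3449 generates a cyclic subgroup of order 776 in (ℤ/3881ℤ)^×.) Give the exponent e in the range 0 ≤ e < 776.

Baby-step giant-step with m = ceil(sqrt(776)) = 28.
Baby table (3449^j mod 3881 for j=0..27):
  0:1  1:3449  2:336  3:2326  4:347  5:1455  6:162  7:3755
  8:98  9:355  10:1880  11:2850  12:2958  13:2874  14:352  15:3176
  16:1842  17:3742  18:1833  19:3749  20:2690  21:2220  22:3448  23:768
  24:1990  25:1902  26:1108  27:2588
Giant step factor: 3449^(-28) ≡ 2493 (mod 3881).
Scan 1024·2493^i mod 3881 for i = 0, 1, …:
  i=0: 1024   i=1: 3015   i=2: 2779   i=3: 462
  i=4: 2990   i=5: 2550   i=6: 72   i=7: 970
  i=8: 347
Match at i=8, j=4: e = 8·28 + 4 = 228.

228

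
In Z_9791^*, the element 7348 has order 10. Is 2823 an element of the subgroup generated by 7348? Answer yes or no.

no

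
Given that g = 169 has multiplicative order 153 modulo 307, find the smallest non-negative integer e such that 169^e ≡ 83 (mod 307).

97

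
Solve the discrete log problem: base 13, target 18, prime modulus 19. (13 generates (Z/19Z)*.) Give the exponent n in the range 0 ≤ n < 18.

Successive powers of 13 modulo 19:
  13^0=1  13^1=13  13^2=17  13^3=12  13^4=4  13^5=14
  13^6=11  13^7=10  13^8=16  13^9=18
So 13^9 ≡ 18 (mod 19), giving n = 9.

9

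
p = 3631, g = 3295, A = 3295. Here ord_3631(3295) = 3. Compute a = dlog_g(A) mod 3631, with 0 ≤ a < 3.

Successive powers of 3295 modulo 3631:
  3295^0=1  3295^1=3295
So 3295^1 ≡ 3295 (mod 3631), giving a = 1.

1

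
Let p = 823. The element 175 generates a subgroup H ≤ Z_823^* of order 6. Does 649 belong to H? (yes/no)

yes

649 ∈ ⟨175⟩ iff 649^6 ≡ 1 (mod 823), since |⟨175⟩| = 6.
649^6 mod 823 = 1.
Since 1 = 1, 649 lies in the subgroup.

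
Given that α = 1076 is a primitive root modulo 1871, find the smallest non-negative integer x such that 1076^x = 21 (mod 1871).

1555

Baby-step giant-step with m = ceil(sqrt(1870)) = 44.
Baby table (1076^j mod 1871 for j=0..43):
  0:1  1:1076  2:1498  3:917  4:675  5:352  6:810  7:1545
  8:972  9:1854  10:418  11:728  12:1250  13:1622  14:1500  15:1198
  16:1800  17:315  18:289  19:378  20:721  21:1202  22:491  23:694
  24:215  25:1207  26:258  27:700  28:1058  29:840  30:147  31:1008
  32:1299  33:87  34:62  35:1227  36:1197  37:724  38:688  39:1243
  40:1574  41:369  42:392  43:817
Giant step factor: 1076^(-44) ≡ 424 (mod 1871).
Scan 21·424^i mod 1871 for i = 0, 1, …:
  i=0: 21   i=1: 1420   i=2: 1489   i=3: 809
  i=4: 623   i=5: 341   i=6: 517   i=7: 301
  i=8: 396   i=9: 1385     …   i=34: 1865
  i=35: 1198
Match at i=35, j=15: x = 35·44 + 15 = 1555.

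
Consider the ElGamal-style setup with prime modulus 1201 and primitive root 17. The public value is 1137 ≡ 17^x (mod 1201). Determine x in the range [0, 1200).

96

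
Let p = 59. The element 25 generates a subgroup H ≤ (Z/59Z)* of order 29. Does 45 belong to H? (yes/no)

45 ∈ ⟨25⟩ iff 45^29 ≡ 1 (mod 59), since |⟨25⟩| = 29.
45^29 mod 59 = 1.
Since 1 = 1, 45 lies in the subgroup.

yes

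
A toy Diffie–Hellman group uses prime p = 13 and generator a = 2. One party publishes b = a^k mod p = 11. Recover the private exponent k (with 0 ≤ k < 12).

7

Successive powers of 2 modulo 13:
  2^0=1  2^1=2  2^2=4  2^3=8  2^4=3  2^5=6
  2^6=12  2^7=11
So 2^7 ≡ 11 (mod 13), giving k = 7.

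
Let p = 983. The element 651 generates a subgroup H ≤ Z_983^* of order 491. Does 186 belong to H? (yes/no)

186 ∈ ⟨651⟩ iff 186^491 ≡ 1 (mod 983), since |⟨651⟩| = 491.
186^491 mod 983 = 1.
Since 1 = 1, 186 lies in the subgroup.

yes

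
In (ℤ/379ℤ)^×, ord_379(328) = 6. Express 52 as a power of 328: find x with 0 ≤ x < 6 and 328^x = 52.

Successive powers of 328 modulo 379:
  328^0=1  328^1=328  328^2=327  328^3=378  328^4=51  328^5=52
So 328^5 ≡ 52 (mod 379), giving x = 5.

5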